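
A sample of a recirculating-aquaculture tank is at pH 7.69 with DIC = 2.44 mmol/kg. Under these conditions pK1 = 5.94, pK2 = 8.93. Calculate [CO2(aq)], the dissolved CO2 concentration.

[CO2*] = 0.0404 mmol/kg

α₀ = 1 / (1 + K1/[H⁺] + K1K2/[H⁺]²) = 1 / (1 + 10^+1.75 + 10^+0.51)
   = 1 / (1 + 56.234 + 3.2359) = 1/60.470 = 0.01654
[CO2*] = α₀ × DIC = 0.01654 × 2.44 = 0.0404 mmol/kg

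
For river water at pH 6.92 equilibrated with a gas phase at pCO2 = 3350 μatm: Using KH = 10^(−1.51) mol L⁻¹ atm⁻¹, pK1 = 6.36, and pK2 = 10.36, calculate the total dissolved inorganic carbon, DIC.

[CO2*] = KH · pCO2 = 10^(−1.51) × 3350×10^-6 = 1.035×10^-4 mol/L
α₀ = 1/(1 + K1/[H⁺] + K1K2/[H⁺]²) = 1/(1 + 10^+0.56 + 10^-2.88) = 0.2159
DIC = [CO2*]/α₀ = 1.035×10^-4 / 0.2159 = 0.480 mmol/L

DIC = 0.480 mmol/L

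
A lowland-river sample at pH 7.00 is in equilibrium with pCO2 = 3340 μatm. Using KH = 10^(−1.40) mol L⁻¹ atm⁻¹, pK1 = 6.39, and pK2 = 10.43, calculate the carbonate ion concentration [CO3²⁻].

[CO2*] = KH · pCO2 = 10^(−1.40) × 3340×10^-6 = 1.330×10^-4 mol/L
α₀ = 1/(1 + K1/[H⁺] + K1K2/[H⁺]²) = 1/(1 + 10^+0.61 + 10^-2.82) = 0.1970
DIC = [CO2*]/α₀ = 1.330×10^-4 / 0.1970 = 0.6749 mmol/L
[CO3²⁻] = α₂·DIC; α₂ = 0.0002982, so [CO3²⁻] = 0.0002982 × 0.6749 = 0.000201 mmol/L = 0.201 μmol/L

[CO3²⁻] = 0.201 μmol/L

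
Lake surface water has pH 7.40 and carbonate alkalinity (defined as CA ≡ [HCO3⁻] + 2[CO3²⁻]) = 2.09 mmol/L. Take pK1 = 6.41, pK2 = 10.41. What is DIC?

DIC = 2.30 mmol/L

CA = [HCO3⁻] + 2[CO3²⁻] = (α₁ + 2α₂)·DIC
At pH 7.40: [H⁺]/K1 = 10^-0.99 = 0.10233, K2/[H⁺] = 10^-3.01 = 0.00097724
α₁ = 1/(1 + 0.10233 + 0.00097724) = 1/1.1033 = 0.9064; α₂ = α₁·K2/[H⁺] = 0.0008857
α₁ + 2α₂ = 0.9081
DIC = CA / (α₁ + 2α₂) = 2.09 / 0.9081 = 2.30 mmol/L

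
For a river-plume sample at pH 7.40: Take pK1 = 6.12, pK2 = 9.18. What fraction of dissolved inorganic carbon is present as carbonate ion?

α₂ = 0.0155

α₂ = 1 / (1 + [H⁺]/K2 + [H⁺]²/(K1K2)) = 1 / (1 + 10^+1.78 + 10^+0.50)
   = 1 / (1 + 60.256 + 3.1623) = 1/64.418 = 0.01552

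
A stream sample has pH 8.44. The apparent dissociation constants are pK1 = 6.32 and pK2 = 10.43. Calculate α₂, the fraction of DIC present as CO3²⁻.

α₂ = 1 / (1 + [H⁺]/K2 + [H⁺]²/(K1K2)) = 1 / (1 + 10^+1.99 + 10^-0.13)
   = 1 / (1 + 97.724 + 0.74131) = 1/99.465 = 0.01005

α₂ = 0.0101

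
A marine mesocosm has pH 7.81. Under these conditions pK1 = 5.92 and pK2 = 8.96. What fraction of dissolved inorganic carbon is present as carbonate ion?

α₂ = 1 / (1 + [H⁺]/K2 + [H⁺]²/(K1K2)) = 1 / (1 + 10^+1.15 + 10^-0.74)
   = 1 / (1 + 14.125 + 0.18197) = 1/15.307 = 0.06533

α₂ = 0.0653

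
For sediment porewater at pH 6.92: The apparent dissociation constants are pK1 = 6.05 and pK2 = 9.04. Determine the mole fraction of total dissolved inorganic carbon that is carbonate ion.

α₂ = 1 / (1 + [H⁺]/K2 + [H⁺]²/(K1K2)) = 1 / (1 + 10^+2.12 + 10^+1.25)
   = 1 / (1 + 131.83 + 17.783) = 1/150.61 = 0.006640

α₂ = 0.00664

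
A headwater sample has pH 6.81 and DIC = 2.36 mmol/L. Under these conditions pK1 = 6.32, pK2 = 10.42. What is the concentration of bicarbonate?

[HCO3⁻] = 1.78 mmol/L

α₁ = 1 / (1 + [H⁺]/K1 + K2/[H⁺]) = 1 / (1 + 10^-0.49 + 10^-3.61)
   = 1 / (1 + 0.32359 + 0.00024547) = 1/1.3238 = 0.7554
[HCO3⁻] = α₁ × DIC = 0.7554 × 2.36 = 1.78 mmol/L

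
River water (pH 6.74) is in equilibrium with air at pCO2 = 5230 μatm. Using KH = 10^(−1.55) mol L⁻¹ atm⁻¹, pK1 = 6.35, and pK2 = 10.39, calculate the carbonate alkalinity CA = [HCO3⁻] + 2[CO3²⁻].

[CO2*] = KH · pCO2 = 10^(−1.55) × 5230×10^-6 = 1.474×10^-4 mol/L
α₀ = 1/(1 + K1/[H⁺] + K1K2/[H⁺]²) = 1/(1 + 10^+0.39 + 10^-3.26) = 0.2894
DIC = [CO2*]/α₀ = 1.474×10^-4 / 0.2894 = 0.5093 mmol/L
CA = (α₁ + 2α₂)·DIC = (0.7104 + 2×0.0001590) × 0.5093 = 0.362 mmol/L

CA = 0.362 mmol/L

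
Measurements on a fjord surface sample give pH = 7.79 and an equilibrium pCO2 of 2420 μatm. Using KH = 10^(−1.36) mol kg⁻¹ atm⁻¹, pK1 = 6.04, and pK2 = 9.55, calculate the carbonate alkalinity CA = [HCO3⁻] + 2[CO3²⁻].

[CO2*] = KH · pCO2 = 10^(−1.36) × 2420×10^-6 = 1.056×10^-4 mol/kg
α₀ = 1/(1 + K1/[H⁺] + K1K2/[H⁺]²) = 1/(1 + 10^+1.75 + 10^-0.01) = 0.01718
DIC = [CO2*]/α₀ = 1.056×10^-4 / 0.01718 = 6.149 mmol/kg
CA = (α₁ + 2α₂)·DIC = (0.9660 + 2×0.01679) × 6.149 = 6.15 mmol/kg

CA = 6.15 mmol/kg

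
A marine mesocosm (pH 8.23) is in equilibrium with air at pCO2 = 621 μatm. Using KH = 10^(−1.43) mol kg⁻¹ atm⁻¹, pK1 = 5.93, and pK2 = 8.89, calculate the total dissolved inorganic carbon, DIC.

DIC = 5.63 mmol/kg

[CO2*] = KH · pCO2 = 10^(−1.43) × 621×10^-6 = 2.307×10^-5 mol/kg
α₀ = 1/(1 + K1/[H⁺] + K1K2/[H⁺]²) = 1/(1 + 10^+2.30 + 10^+1.64) = 0.004095
DIC = [CO2*]/α₀ = 2.307×10^-5 / 0.004095 = 5.63 mmol/kg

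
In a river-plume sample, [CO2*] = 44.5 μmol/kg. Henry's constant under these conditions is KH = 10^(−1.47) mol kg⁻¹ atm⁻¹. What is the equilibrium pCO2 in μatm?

pCO2 = 1310 μatm

KH = 10^(−1.47) = 3.388×10^-2 mol kg⁻¹ atm⁻¹
pCO2 = [CO2*]/KH = 44.5×10^-6 / 3.388×10^-2 = 1.31×10^-3 atm = 1310 μatm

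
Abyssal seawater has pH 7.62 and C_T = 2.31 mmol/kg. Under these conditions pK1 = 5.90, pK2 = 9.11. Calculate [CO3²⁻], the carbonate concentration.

[CO3²⁻] = 0.0711 mmol/kg

α₂ = 1 / (1 + [H⁺]/K2 + [H⁺]²/(K1K2)) = 1 / (1 + 10^+1.49 + 10^-0.23)
   = 1 / (1 + 30.903 + 0.58884) = 1/32.492 = 0.03078
[CO3²⁻] = α₂ × DIC = 0.03078 × 2.31 = 0.0711 mmol/kg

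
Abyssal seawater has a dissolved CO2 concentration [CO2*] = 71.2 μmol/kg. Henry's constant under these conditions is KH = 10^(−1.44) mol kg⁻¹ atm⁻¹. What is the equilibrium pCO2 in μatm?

KH = 10^(−1.44) = 3.631×10^-2 mol kg⁻¹ atm⁻¹
pCO2 = [CO2*]/KH = 71.2×10^-6 / 3.631×10^-2 = 1.96×10^-3 atm = 1960 μatm

pCO2 = 1960 μatm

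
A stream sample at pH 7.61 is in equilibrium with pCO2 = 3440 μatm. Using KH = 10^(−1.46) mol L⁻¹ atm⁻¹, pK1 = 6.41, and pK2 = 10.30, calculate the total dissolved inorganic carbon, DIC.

DIC = 2.01 mmol/L

[CO2*] = KH · pCO2 = 10^(−1.46) × 3440×10^-6 = 1.193×10^-4 mol/L
α₀ = 1/(1 + K1/[H⁺] + K1K2/[H⁺]²) = 1/(1 + 10^+1.20 + 10^-1.49) = 0.05924
DIC = [CO2*]/α₀ = 1.193×10^-4 / 0.05924 = 2.01 mmol/L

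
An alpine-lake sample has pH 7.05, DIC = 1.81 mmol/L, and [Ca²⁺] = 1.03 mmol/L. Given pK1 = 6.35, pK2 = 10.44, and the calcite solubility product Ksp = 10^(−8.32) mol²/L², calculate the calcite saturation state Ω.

Ω = 0.132

α₂ = 1 / (1 + [H⁺]/K2 + [H⁺]²/(K1K2)) = 1 / (1 + 10^+3.39 + 10^+2.69)
   = 1 / (1 + 2454.7 + 489.78) = 1/2945.5 = 0.0003395
[CO3²⁻] = α₂ × DIC = 0.0003395 × 1.81 = 0.0006145 mmol/L = 0.6145 μmol/L
Ksp = 10^(−8.32) = 4.786×10^-9
Ω = [Ca²⁺][CO3²⁻]/Ksp = (1.03×10^-3)(6.145×10^-7) / 4.786×10^-9 = 0.132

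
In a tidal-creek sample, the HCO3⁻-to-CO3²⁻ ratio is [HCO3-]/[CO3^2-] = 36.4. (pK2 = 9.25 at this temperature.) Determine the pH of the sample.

pH = 7.69

From K2 = [H⁺][CO3^2-]/[HCO3-]:  pH = pK2 − log₁₀([HCO3-]/[CO3^2-])
log₁₀(36.4) = +1.561
pH = 9.25 − (+1.561) = 7.69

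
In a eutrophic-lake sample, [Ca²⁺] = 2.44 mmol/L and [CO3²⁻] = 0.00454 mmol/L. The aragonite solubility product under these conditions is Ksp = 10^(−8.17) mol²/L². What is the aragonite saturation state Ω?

Ksp = 10^(−8.17) = 6.761×10^-9
Ω = [Ca²⁺][CO3²⁻]/Ksp = (2.44×10^-3)(0.00454×10^-3) / 6.761×10^-9 = 1.64

Ω = 1.64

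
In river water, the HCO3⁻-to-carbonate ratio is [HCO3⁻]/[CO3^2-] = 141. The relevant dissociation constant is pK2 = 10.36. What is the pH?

From K2 = [H⁺][CO3^2-]/[HCO3⁻]:  pH = pK2 − log₁₀([HCO3⁻]/[CO3^2-])
log₁₀(141) = +2.149
pH = 10.36 − (+2.149) = 8.21

pH = 8.21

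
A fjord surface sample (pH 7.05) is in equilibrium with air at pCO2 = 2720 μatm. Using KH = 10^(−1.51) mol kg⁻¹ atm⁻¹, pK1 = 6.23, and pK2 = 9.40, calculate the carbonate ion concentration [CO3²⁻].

[CO2*] = KH · pCO2 = 10^(−1.51) × 2720×10^-6 = 8.406×10^-5 mol/kg
α₀ = 1/(1 + K1/[H⁺] + K1K2/[H⁺]²) = 1/(1 + 10^+0.82 + 10^-1.53) = 0.1310
DIC = [CO2*]/α₀ = 8.406×10^-5 / 0.1310 = 0.6419 mmol/kg
[CO3²⁻] = α₂·DIC; α₂ = 0.003865, so [CO3²⁻] = 0.003865 × 0.6419 = 0.00248 mmol/kg = 2.48 μmol/kg

[CO3²⁻] = 2.48 μmol/kg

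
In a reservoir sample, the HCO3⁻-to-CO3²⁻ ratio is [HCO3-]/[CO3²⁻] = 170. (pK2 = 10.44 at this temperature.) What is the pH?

From K2 = [H⁺][CO3²⁻]/[HCO3-]:  pH = pK2 − log₁₀([HCO3-]/[CO3²⁻])
log₁₀(170) = +2.230
pH = 10.44 − (+2.230) = 8.21

pH = 8.21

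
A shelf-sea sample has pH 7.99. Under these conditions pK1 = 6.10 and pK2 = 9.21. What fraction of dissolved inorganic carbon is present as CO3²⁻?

α₂ = 1 / (1 + [H⁺]/K2 + [H⁺]²/(K1K2)) = 1 / (1 + 10^+1.22 + 10^-0.67)
   = 1 / (1 + 16.596 + 0.21380) = 1/17.810 = 0.05615

α₂ = 0.0561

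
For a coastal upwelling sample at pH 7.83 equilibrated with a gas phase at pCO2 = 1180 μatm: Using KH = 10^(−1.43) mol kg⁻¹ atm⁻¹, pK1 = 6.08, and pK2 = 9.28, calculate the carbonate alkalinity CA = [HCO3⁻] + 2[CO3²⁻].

CA = 2.64 mmol/kg

[CO2*] = KH · pCO2 = 10^(−1.43) × 1180×10^-6 = 4.384×10^-5 mol/kg
α₀ = 1/(1 + K1/[H⁺] + K1K2/[H⁺]²) = 1/(1 + 10^+1.75 + 10^+0.30) = 0.01688
DIC = [CO2*]/α₀ = 4.384×10^-5 / 0.01688 = 2.597 mmol/kg
CA = (α₁ + 2α₂)·DIC = (0.9494 + 2×0.03369) × 2.597 = 2.64 mmol/kg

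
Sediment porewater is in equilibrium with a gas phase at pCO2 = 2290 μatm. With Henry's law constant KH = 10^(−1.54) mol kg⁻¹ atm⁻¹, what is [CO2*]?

[CO2*] = 66.0 μmol/kg

KH = 10^(−1.54) = 2.884×10^-2 mol kg⁻¹ atm⁻¹
[CO2*] = KH · pCO2 = 2.884×10^-2 × 2290×10^-6 atm = 6.60×10^-5 mol/kg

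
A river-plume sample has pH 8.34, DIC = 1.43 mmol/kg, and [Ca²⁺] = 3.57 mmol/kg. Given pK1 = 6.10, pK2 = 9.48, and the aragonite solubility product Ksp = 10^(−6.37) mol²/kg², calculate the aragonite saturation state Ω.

Ω = 0.804

α₂ = 1 / (1 + [H⁺]/K2 + [H⁺]²/(K1K2)) = 1 / (1 + 10^+1.14 + 10^-1.10)
   = 1 / (1 + 13.804 + 0.079433) = 1/14.883 = 0.06719
[CO3²⁻] = α₂ × DIC = 0.06719 × 1.43 = 0.09608 mmol/kg
Ksp = 10^(−6.37) = 4.266×10^-7
Ω = [Ca²⁺][CO3²⁻]/Ksp = (3.57×10^-3)(9.608×10^-5) / 4.266×10^-7 = 0.804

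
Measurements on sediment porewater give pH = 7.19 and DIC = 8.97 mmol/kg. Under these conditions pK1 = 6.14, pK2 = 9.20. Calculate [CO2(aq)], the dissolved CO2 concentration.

[CO2*] = 0.728 mmol/kg

α₀ = 1 / (1 + K1/[H⁺] + K1K2/[H⁺]²) = 1 / (1 + 10^+1.05 + 10^-0.96)
   = 1 / (1 + 11.220 + 0.10965) = 1/12.330 = 0.08110
[CO2*] = α₀ × DIC = 0.08110 × 8.97 = 0.728 mmol/kg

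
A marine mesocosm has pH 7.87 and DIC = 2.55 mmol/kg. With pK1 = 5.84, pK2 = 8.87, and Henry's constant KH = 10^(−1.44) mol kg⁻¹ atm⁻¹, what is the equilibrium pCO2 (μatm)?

pCO2 = 591 μatm

α₀ = 1 / (1 + K1/[H⁺] + K1K2/[H⁺]²) = 1 / (1 + 10^+2.03 + 10^+1.03)
   = 1 / (1 + 107.15 + 10.715) = 1/118.87 = 0.008413
[CO2*] = α₀ × DIC = 0.008413 × 2.55 = 0.02145 mmol/kg
pCO2 = [CO2*]/KH = 2.145×10^-5 / 3.631×10^-2 = 591 μatm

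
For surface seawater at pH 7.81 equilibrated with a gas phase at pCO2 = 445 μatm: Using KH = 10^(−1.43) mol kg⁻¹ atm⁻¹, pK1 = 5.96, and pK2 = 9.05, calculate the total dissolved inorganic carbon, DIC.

DIC = 1.25 mmol/kg

[CO2*] = KH · pCO2 = 10^(−1.43) × 445×10^-6 = 1.653×10^-5 mol/kg
α₀ = 1/(1 + K1/[H⁺] + K1K2/[H⁺]²) = 1/(1 + 10^+1.85 + 10^+0.61) = 0.01318
DIC = [CO2*]/α₀ = 1.653×10^-5 / 0.01318 = 1.25 mmol/kg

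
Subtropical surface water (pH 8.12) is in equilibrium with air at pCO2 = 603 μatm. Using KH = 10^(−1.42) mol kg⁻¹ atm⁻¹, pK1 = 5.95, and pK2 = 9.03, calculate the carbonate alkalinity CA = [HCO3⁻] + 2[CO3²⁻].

CA = 4.23 mmol/kg

[CO2*] = KH · pCO2 = 10^(−1.42) × 603×10^-6 = 2.293×10^-5 mol/kg
α₀ = 1/(1 + K1/[H⁺] + K1K2/[H⁺]²) = 1/(1 + 10^+2.17 + 10^+1.26) = 0.005984
DIC = [CO2*]/α₀ = 2.293×10^-5 / 0.005984 = 3.831 mmol/kg
CA = (α₁ + 2α₂)·DIC = (0.8851 + 2×0.1089) × 3.831 = 4.23 mmol/kg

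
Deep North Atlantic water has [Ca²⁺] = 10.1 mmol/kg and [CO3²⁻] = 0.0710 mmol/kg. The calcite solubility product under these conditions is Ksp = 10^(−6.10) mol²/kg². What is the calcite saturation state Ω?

Ksp = 10^(−6.10) = 7.943×10^-7
Ω = [Ca²⁺][CO3²⁻]/Ksp = (10.1×10^-3)(0.0710×10^-3) / 7.943×10^-7 = 0.903

Ω = 0.903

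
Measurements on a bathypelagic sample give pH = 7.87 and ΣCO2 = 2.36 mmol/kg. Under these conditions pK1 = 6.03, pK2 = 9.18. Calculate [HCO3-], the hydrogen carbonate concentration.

α₁ = 1 / (1 + [H⁺]/K1 + K2/[H⁺]) = 1 / (1 + 10^-1.84 + 10^-1.31)
   = 1 / (1 + 0.014454 + 0.048978) = 1/1.0634 = 0.9404
[HCO3⁻] = α₁ × DIC = 0.9404 × 2.36 = 2.22 mmol/kg

[HCO3⁻] = 2.22 mmol/kg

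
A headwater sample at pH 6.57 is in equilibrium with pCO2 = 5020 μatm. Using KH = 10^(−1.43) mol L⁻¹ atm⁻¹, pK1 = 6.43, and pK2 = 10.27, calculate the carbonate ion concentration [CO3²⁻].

[CO2*] = KH · pCO2 = 10^(−1.43) × 5020×10^-6 = 1.865×10^-4 mol/L
α₀ = 1/(1 + K1/[H⁺] + K1K2/[H⁺]²) = 1/(1 + 10^+0.14 + 10^-3.56) = 0.4201
DIC = [CO2*]/α₀ = 1.865×10^-4 / 0.4201 = 0.4440 mmol/L
[CO3²⁻] = α₂·DIC; α₂ = 0.0001157, so [CO3²⁻] = 0.0001157 × 0.4440 = 5.14×10^-5 mmol/L = 0.0514 μmol/L

[CO3²⁻] = 0.0514 μmol/L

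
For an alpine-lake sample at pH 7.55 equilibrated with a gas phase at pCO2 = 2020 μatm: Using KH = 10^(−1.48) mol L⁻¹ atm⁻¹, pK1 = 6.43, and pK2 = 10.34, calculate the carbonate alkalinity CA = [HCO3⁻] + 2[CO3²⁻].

CA = 0.885 mmol/L

[CO2*] = KH · pCO2 = 10^(−1.48) × 2020×10^-6 = 6.689×10^-5 mol/L
α₀ = 1/(1 + K1/[H⁺] + K1K2/[H⁺]²) = 1/(1 + 10^+1.12 + 10^-1.67) = 0.07040
DIC = [CO2*]/α₀ = 6.689×10^-5 / 0.07040 = 0.9501 mmol/L
CA = (α₁ + 2α₂)·DIC = (0.9281 + 2×0.001505) × 0.9501 = 0.885 mmol/L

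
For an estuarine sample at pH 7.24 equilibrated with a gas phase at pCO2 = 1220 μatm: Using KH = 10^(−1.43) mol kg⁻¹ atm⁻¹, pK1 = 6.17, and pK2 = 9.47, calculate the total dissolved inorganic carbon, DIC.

[CO2*] = KH · pCO2 = 10^(−1.43) × 1220×10^-6 = 4.533×10^-5 mol/kg
α₀ = 1/(1 + K1/[H⁺] + K1K2/[H⁺]²) = 1/(1 + 10^+1.07 + 10^-1.16) = 0.07801
DIC = [CO2*]/α₀ = 4.533×10^-5 / 0.07801 = 0.581 mmol/kg

DIC = 0.581 mmol/kg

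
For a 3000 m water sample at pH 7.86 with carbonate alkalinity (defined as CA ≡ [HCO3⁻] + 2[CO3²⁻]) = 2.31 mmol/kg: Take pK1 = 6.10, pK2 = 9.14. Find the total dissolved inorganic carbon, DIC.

DIC = 2.24 mmol/kg

CA = [HCO3⁻] + 2[CO3²⁻] = (α₁ + 2α₂)·DIC
At pH 7.86: [H⁺]/K1 = 10^-1.76 = 0.017378, K2/[H⁺] = 10^-1.28 = 0.052481
α₁ = 1/(1 + 0.017378 + 0.052481) = 1/1.0699 = 0.9347; α₂ = α₁·K2/[H⁺] = 0.04905
α₁ + 2α₂ = 1.0328
DIC = CA / (α₁ + 2α₂) = 2.31 / 1.0328 = 2.24 mmol/kg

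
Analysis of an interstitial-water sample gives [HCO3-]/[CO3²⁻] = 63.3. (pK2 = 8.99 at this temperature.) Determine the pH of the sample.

pH = 7.19

From K2 = [H⁺][CO3²⁻]/[HCO3-]:  pH = pK2 − log₁₀([HCO3-]/[CO3²⁻])
log₁₀(63.3) = +1.801
pH = 8.99 − (+1.801) = 7.19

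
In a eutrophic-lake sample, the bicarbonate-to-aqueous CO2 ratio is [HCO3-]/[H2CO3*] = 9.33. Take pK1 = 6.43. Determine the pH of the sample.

pH = 7.40

From K1 = [H⁺][HCO3-]/[H2CO3*]:  pH = pK1 + log₁₀([HCO3-]/[H2CO3*])
log₁₀(9.33) = +0.970
pH = 6.43 + (+0.970) = 7.40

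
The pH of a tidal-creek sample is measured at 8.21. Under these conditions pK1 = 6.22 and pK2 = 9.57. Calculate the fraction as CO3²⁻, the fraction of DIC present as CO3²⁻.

α₂ = 1 / (1 + [H⁺]/K2 + [H⁺]²/(K1K2)) = 1 / (1 + 10^+1.36 + 10^-0.63)
   = 1 / (1 + 22.909 + 0.23442) = 1/24.143 = 0.04142

α₂ = 0.0414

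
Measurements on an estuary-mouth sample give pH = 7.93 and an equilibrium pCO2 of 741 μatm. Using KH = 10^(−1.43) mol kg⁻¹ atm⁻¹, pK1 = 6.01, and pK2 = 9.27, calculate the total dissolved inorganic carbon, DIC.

DIC = 2.42 mmol/kg

[CO2*] = KH · pCO2 = 10^(−1.43) × 741×10^-6 = 2.753×10^-5 mol/kg
α₀ = 1/(1 + K1/[H⁺] + K1K2/[H⁺]²) = 1/(1 + 10^+1.92 + 10^+0.58) = 0.01137
DIC = [CO2*]/α₀ = 2.753×10^-5 / 0.01137 = 2.42 mmol/kg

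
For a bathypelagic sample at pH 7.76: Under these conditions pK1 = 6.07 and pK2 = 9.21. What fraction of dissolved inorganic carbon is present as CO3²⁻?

α₂ = 0.0336

α₂ = 1 / (1 + [H⁺]/K2 + [H⁺]²/(K1K2)) = 1 / (1 + 10^+1.45 + 10^-0.24)
   = 1 / (1 + 28.184 + 0.57544) = 1/29.759 = 0.03360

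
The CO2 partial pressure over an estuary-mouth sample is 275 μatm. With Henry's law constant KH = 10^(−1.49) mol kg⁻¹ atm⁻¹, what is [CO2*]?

KH = 10^(−1.49) = 3.236×10^-2 mol kg⁻¹ atm⁻¹
[CO2*] = KH · pCO2 = 3.236×10^-2 × 275×10^-6 atm = 8.90×10^-6 mol/kg

[CO2*] = 8.90 μmol/kg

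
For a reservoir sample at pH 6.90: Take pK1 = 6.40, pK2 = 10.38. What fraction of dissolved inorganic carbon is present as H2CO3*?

α₀ = 1 / (1 + K1/[H⁺] + K1K2/[H⁺]²) = 1 / (1 + 10^+0.50 + 10^-2.98)
   = 1 / (1 + 3.1623 + 0.0010471) = 1/4.1633 = 0.2402

α₀ = 0.240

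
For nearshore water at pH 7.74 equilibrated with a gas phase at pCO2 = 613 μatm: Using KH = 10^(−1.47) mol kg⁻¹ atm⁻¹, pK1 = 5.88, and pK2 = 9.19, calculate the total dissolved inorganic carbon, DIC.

DIC = 1.58 mmol/kg

[CO2*] = KH · pCO2 = 10^(−1.47) × 613×10^-6 = 2.077×10^-5 mol/kg
α₀ = 1/(1 + K1/[H⁺] + K1K2/[H⁺]²) = 1/(1 + 10^+1.86 + 10^+0.41) = 0.01316
DIC = [CO2*]/α₀ = 2.077×10^-5 / 0.01316 = 1.58 mmol/kg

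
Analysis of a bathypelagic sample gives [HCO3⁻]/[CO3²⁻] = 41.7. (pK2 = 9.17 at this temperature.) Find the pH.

pH = 7.55

From K2 = [H⁺][CO3²⁻]/[HCO3⁻]:  pH = pK2 − log₁₀([HCO3⁻]/[CO3²⁻])
log₁₀(41.7) = +1.620
pH = 9.17 − (+1.620) = 7.55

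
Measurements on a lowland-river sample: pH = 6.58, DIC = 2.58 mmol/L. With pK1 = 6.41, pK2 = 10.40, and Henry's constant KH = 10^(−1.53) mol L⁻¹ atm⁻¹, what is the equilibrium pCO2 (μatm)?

pCO2 = 3.53×10^4 μatm

α₀ = 1 / (1 + K1/[H⁺] + K1K2/[H⁺]²) = 1 / (1 + 10^+0.17 + 10^-3.65)
   = 1 / (1 + 1.4791 + 0.00022387) = 1/2.4793 = 0.4033
[CO2*] = α₀ × DIC = 0.4033 × 2.58 = 1.041 mmol/L
pCO2 = [CO2*]/KH = 1.041×10^-3 / 2.951×10^-2 = 3.53×10^4 μatm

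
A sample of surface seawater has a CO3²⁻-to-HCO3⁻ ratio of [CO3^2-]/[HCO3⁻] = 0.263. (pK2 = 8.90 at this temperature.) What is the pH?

pH = 8.32

From K2 = [H⁺][CO3^2-]/[HCO3⁻]:  pH = pK2 + log₁₀([CO3^2-]/[HCO3⁻])
log₁₀(0.263) = -0.580
pH = 8.90 + (-0.580) = 8.32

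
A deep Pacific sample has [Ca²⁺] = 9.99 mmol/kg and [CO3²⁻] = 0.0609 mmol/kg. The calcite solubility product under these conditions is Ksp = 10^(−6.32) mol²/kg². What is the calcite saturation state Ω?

Ω = 1.27

Ksp = 10^(−6.32) = 4.786×10^-7
Ω = [Ca²⁺][CO3²⁻]/Ksp = (9.99×10^-3)(0.0609×10^-3) / 4.786×10^-7 = 1.27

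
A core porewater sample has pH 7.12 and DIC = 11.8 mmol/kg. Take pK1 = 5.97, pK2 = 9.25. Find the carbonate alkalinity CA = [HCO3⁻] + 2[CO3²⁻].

CA = 11.1 mmol/kg

CA = [HCO3⁻] + 2[CO3²⁻] = (α₁ + 2α₂)·DIC
At pH 7.12: [H⁺]/K1 = 10^-1.15 = 0.070795, K2/[H⁺] = 10^-2.13 = 0.0074131
α₁ = 1/(1 + 0.070795 + 0.0074131) = 1/1.0782 = 0.9275; α₂ = α₁·K2/[H⁺] = 0.006875
α₁ + 2α₂ = 0.9412
CA = 0.9412 × 11.8 = 11.1 mmol/kg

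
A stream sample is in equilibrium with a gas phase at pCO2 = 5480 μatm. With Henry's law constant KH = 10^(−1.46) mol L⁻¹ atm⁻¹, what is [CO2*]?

KH = 10^(−1.46) = 3.467×10^-2 mol L⁻¹ atm⁻¹
[CO2*] = KH · pCO2 = 3.467×10^-2 × 5480×10^-6 atm = 1.90×10^-4 mol/L

[CO2*] = 190 μmol/L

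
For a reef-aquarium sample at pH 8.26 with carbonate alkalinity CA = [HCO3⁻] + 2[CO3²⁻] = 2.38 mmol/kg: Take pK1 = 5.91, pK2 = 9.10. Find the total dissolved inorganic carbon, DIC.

CA = [HCO3⁻] + 2[CO3²⁻] = (α₁ + 2α₂)·DIC
At pH 8.26: [H⁺]/K1 = 10^-2.35 = 0.0044668, K2/[H⁺] = 10^-0.84 = 0.14454
α₁ = 1/(1 + 0.0044668 + 0.14454) = 1/1.1490 = 0.8703; α₂ = α₁·K2/[H⁺] = 0.1258
α₁ + 2α₂ = 1.1219
DIC = CA / (α₁ + 2α₂) = 2.38 / 1.1219 = 2.12 mmol/kg

DIC = 2.12 mmol/kg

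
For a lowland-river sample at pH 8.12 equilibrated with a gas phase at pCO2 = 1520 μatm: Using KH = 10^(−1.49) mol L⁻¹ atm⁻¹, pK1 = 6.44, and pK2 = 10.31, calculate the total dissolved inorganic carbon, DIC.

DIC = 2.42 mmol/L

[CO2*] = KH · pCO2 = 10^(−1.49) × 1520×10^-6 = 4.919×10^-5 mol/L
α₀ = 1/(1 + K1/[H⁺] + K1K2/[H⁺]²) = 1/(1 + 10^+1.68 + 10^-0.51) = 0.02034
DIC = [CO2*]/α₀ = 4.919×10^-5 / 0.02034 = 2.42 mmol/L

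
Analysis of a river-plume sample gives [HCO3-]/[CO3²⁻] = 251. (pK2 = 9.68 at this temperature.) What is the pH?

pH = 7.28

From K2 = [H⁺][CO3²⁻]/[HCO3-]:  pH = pK2 − log₁₀([HCO3-]/[CO3²⁻])
log₁₀(251) = +2.400
pH = 9.68 − (+2.400) = 7.28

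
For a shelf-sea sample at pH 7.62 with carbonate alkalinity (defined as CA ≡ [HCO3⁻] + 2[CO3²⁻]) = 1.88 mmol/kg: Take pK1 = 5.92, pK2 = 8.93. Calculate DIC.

DIC = 1.83 mmol/kg

CA = [HCO3⁻] + 2[CO3²⁻] = (α₁ + 2α₂)·DIC
At pH 7.62: [H⁺]/K1 = 10^-1.70 = 0.019953, K2/[H⁺] = 10^-1.31 = 0.048978
α₁ = 1/(1 + 0.019953 + 0.048978) = 1/1.0689 = 0.9355; α₂ = α₁·K2/[H⁺] = 0.04582
α₁ + 2α₂ = 1.0272
DIC = CA / (α₁ + 2α₂) = 1.88 / 1.0272 = 1.83 mmol/kg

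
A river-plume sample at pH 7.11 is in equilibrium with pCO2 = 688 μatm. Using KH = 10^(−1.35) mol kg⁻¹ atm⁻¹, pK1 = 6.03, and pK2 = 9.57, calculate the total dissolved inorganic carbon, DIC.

[CO2*] = KH · pCO2 = 10^(−1.35) × 688×10^-6 = 3.073×10^-5 mol/kg
α₀ = 1/(1 + K1/[H⁺] + K1K2/[H⁺]²) = 1/(1 + 10^+1.08 + 10^-1.38) = 0.07654
DIC = [CO2*]/α₀ = 3.073×10^-5 / 0.07654 = 0.401 mmol/kg

DIC = 0.401 mmol/kg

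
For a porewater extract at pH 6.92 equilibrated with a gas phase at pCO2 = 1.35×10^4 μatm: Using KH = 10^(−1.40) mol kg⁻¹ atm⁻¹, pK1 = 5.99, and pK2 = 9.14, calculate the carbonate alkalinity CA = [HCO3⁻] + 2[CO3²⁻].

CA = 4.63 mmol/kg

[CO2*] = KH · pCO2 = 10^(−1.40) × 1.35×10^4×10^-6 = 5.374×10^-4 mol/kg
α₀ = 1/(1 + K1/[H⁺] + K1K2/[H⁺]²) = 1/(1 + 10^+0.93 + 10^-1.29) = 0.1046
DIC = [CO2*]/α₀ = 5.374×10^-4 / 0.1046 = 5.139 mmol/kg
CA = (α₁ + 2α₂)·DIC = (0.8901 + 2×0.005363) × 5.139 = 4.63 mmol/kg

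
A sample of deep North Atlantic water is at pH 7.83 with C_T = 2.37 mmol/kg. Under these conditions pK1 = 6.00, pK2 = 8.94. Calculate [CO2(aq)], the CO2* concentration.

α₀ = 1 / (1 + K1/[H⁺] + K1K2/[H⁺]²) = 1 / (1 + 10^+1.83 + 10^+0.72)
   = 1 / (1 + 67.608 + 5.2481) = 1/73.856 = 0.01354
[CO2*] = α₀ × DIC = 0.01354 × 2.37 = 0.0321 mmol/kg

[CO2*] = 0.0321 mmol/kg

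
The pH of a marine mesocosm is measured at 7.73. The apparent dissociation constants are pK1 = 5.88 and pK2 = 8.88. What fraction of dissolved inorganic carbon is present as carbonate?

α₂ = 0.0653

α₂ = 1 / (1 + [H⁺]/K2 + [H⁺]²/(K1K2)) = 1 / (1 + 10^+1.15 + 10^-0.70)
   = 1 / (1 + 14.125 + 0.19953) = 1/15.325 = 0.06525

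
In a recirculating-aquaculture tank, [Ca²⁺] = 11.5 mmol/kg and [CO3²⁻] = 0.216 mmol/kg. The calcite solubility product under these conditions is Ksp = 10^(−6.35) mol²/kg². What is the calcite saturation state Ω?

Ksp = 10^(−6.35) = 4.467×10^-7
Ω = [Ca²⁺][CO3²⁻]/Ksp = (11.5×10^-3)(0.216×10^-3) / 4.467×10^-7 = 5.56

Ω = 5.56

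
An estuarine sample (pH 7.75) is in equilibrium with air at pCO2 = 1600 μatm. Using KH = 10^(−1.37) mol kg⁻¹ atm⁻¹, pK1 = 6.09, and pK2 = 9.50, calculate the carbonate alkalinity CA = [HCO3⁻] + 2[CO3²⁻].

CA = 3.23 mmol/kg

[CO2*] = KH · pCO2 = 10^(−1.37) × 1600×10^-6 = 6.825×10^-5 mol/kg
α₀ = 1/(1 + K1/[H⁺] + K1K2/[H⁺]²) = 1/(1 + 10^+1.66 + 10^-0.09) = 0.02104
DIC = [CO2*]/α₀ = 6.825×10^-5 / 0.02104 = 3.243 mmol/kg
CA = (α₁ + 2α₂)·DIC = (0.9619 + 2×0.01710) × 3.243 = 3.23 mmol/kg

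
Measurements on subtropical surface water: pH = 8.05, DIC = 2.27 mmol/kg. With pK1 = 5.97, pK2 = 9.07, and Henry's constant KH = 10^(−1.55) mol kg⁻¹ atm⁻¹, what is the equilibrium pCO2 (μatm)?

α₀ = 1 / (1 + K1/[H⁺] + K1K2/[H⁺]²) = 1 / (1 + 10^+2.08 + 10^+1.06)
   = 1 / (1 + 120.23 + 11.482) = 1/132.71 = 0.007535
[CO2*] = α₀ × DIC = 0.007535 × 2.27 = 0.01711 mmol/kg = 17.11 μmol/kg
pCO2 = [CO2*]/KH = 1.711×10^-5 / 2.818×10^-2 = 607 μatm

pCO2 = 607 μatm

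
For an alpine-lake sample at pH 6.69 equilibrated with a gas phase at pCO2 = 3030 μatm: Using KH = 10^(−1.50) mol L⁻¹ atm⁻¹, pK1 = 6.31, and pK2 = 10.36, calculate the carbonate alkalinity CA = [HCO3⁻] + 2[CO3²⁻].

[CO2*] = KH · pCO2 = 10^(−1.50) × 3030×10^-6 = 9.582×10^-5 mol/L
α₀ = 1/(1 + K1/[H⁺] + K1K2/[H⁺]²) = 1/(1 + 10^+0.38 + 10^-3.29) = 0.2942
DIC = [CO2*]/α₀ = 9.582×10^-5 / 0.2942 = 0.3257 mmol/L
CA = (α₁ + 2α₂)·DIC = (0.7057 + 2×0.0001509) × 0.3257 = 0.230 mmol/L

CA = 0.230 mmol/L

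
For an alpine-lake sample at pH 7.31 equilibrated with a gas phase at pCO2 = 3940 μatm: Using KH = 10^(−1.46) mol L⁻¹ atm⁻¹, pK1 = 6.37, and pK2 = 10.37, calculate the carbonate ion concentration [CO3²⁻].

[CO3²⁻] = 1.04 μmol/L

[CO2*] = KH · pCO2 = 10^(−1.46) × 3940×10^-6 = 1.366×10^-4 mol/L
α₀ = 1/(1 + K1/[H⁺] + K1K2/[H⁺]²) = 1/(1 + 10^+0.94 + 10^-2.12) = 0.1029
DIC = [CO2*]/α₀ = 1.366×10^-4 / 0.1029 = 1.328 mmol/L
[CO3²⁻] = α₂·DIC; α₂ = 0.0007807, so [CO3²⁻] = 0.0007807 × 1.328 = 0.00104 mmol/L = 1.04 μmol/L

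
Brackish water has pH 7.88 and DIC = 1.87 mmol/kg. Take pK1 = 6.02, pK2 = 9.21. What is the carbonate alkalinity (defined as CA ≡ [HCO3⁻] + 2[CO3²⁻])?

CA = 1.93 mmol/kg

CA = [HCO3⁻] + 2[CO3²⁻] = (α₁ + 2α₂)·DIC
At pH 7.88: [H⁺]/K1 = 10^-1.86 = 0.013804, K2/[H⁺] = 10^-1.33 = 0.046774
α₁ = 1/(1 + 0.013804 + 0.046774) = 1/1.0606 = 0.9429; α₂ = α₁·K2/[H⁺] = 0.04410
α₁ + 2α₂ = 1.0311
CA = 1.0311 × 1.87 = 1.93 mmol/kg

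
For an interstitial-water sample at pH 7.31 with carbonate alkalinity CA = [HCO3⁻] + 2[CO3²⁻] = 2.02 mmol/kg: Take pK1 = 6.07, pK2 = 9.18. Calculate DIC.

CA = [HCO3⁻] + 2[CO3²⁻] = (α₁ + 2α₂)·DIC
At pH 7.31: [H⁺]/K1 = 10^-1.24 = 0.057544, K2/[H⁺] = 10^-1.87 = 0.013490
α₁ = 1/(1 + 0.057544 + 0.013490) = 1/1.0710 = 0.9337; α₂ = α₁·K2/[H⁺] = 0.01259
α₁ + 2α₂ = 0.9589
DIC = CA / (α₁ + 2α₂) = 2.02 / 0.9589 = 2.11 mmol/kg

DIC = 2.11 mmol/kg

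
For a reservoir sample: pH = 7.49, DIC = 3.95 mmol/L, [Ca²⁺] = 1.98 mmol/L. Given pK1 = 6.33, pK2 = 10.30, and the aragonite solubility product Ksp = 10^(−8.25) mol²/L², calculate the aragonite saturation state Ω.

α₂ = 1 / (1 + [H⁺]/K2 + [H⁺]²/(K1K2)) = 1 / (1 + 10^+2.81 + 10^+1.65)
   = 1 / (1 + 645.65 + 44.668) = 1/691.32 = 0.001447
[CO3²⁻] = α₂ × DIC = 0.001447 × 3.95 = 0.005714 mmol/L = 5.714 μmol/L
Ksp = 10^(−8.25) = 5.623×10^-9
Ω = [Ca²⁺][CO3²⁻]/Ksp = (1.98×10^-3)(5.714×10^-6) / 5.623×10^-9 = 2.01

Ω = 2.01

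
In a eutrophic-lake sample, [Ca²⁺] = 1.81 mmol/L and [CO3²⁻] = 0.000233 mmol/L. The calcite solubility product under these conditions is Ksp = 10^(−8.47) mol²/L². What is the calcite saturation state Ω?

Ω = 0.124

Ksp = 10^(−8.47) = 3.388×10^-9
Ω = [Ca²⁺][CO3²⁻]/Ksp = (1.81×10^-3)(0.000233×10^-3) / 3.388×10^-9 = 0.124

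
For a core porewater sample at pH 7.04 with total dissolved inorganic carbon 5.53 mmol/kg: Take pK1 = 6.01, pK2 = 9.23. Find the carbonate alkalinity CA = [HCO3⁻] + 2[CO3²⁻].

CA = [HCO3⁻] + 2[CO3²⁻] = (α₁ + 2α₂)·DIC
At pH 7.04: [H⁺]/K1 = 10^-1.03 = 0.093325, K2/[H⁺] = 10^-2.19 = 0.0064565
α₁ = 1/(1 + 0.093325 + 0.0064565) = 1/1.0998 = 0.9093; α₂ = α₁·K2/[H⁺] = 0.005871
α₁ + 2α₂ = 0.9210
CA = 0.9210 × 5.53 = 5.09 mmol/kg

CA = 5.09 mmol/kg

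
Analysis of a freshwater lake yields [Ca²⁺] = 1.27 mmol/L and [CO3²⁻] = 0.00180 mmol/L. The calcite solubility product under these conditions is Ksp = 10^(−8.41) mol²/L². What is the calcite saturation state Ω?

Ksp = 10^(−8.41) = 3.890×10^-9
Ω = [Ca²⁺][CO3²⁻]/Ksp = (1.27×10^-3)(0.00180×10^-3) / 3.890×10^-9 = 0.588

Ω = 0.588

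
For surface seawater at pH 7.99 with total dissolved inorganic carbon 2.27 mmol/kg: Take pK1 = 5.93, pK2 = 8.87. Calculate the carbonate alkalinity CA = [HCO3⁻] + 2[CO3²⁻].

CA = 2.52 mmol/kg

CA = [HCO3⁻] + 2[CO3²⁻] = (α₁ + 2α₂)·DIC
At pH 7.99: [H⁺]/K1 = 10^-2.06 = 0.0087096, K2/[H⁺] = 10^-0.88 = 0.13183
α₁ = 1/(1 + 0.0087096 + 0.13183) = 1/1.1405 = 0.8768; α₂ = α₁·K2/[H⁺] = 0.1156
α₁ + 2α₂ = 1.1079
CA = 1.1079 × 2.27 = 2.52 mmol/kg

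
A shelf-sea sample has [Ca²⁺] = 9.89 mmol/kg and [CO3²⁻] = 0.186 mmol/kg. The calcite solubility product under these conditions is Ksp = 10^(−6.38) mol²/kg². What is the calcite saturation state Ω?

Ksp = 10^(−6.38) = 4.169×10^-7
Ω = [Ca²⁺][CO3²⁻]/Ksp = (9.89×10^-3)(0.186×10^-3) / 4.169×10^-7 = 4.41

Ω = 4.41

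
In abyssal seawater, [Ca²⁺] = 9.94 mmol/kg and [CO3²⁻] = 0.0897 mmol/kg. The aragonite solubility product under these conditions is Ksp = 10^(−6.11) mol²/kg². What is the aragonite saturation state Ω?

Ksp = 10^(−6.11) = 7.762×10^-7
Ω = [Ca²⁺][CO3²⁻]/Ksp = (9.94×10^-3)(0.0897×10^-3) / 7.762×10^-7 = 1.15

Ω = 1.15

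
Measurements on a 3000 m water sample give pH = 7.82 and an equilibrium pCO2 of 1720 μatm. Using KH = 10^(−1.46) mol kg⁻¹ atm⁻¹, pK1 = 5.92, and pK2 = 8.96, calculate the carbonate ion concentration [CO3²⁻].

[CO3²⁻] = 0.343 mmol/kg

[CO2*] = KH · pCO2 = 10^(−1.46) × 1720×10^-6 = 5.964×10^-5 mol/kg
α₀ = 1/(1 + K1/[H⁺] + K1K2/[H⁺]²) = 1/(1 + 10^+1.90 + 10^+0.76) = 0.01160
DIC = [CO2*]/α₀ = 5.964×10^-5 / 0.01160 = 5.140 mmol/kg
[CO3²⁻] = α₂·DIC; α₂ = 0.06677, so [CO3²⁻] = 0.06677 × 5.140 = 0.343 mmol/kg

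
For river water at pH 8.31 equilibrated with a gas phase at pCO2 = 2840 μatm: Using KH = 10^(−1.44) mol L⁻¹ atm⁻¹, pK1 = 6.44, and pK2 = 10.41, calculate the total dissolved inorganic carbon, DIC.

DIC = 7.81 mmol/L

[CO2*] = KH · pCO2 = 10^(−1.44) × 2840×10^-6 = 1.031×10^-4 mol/L
α₀ = 1/(1 + K1/[H⁺] + K1K2/[H⁺]²) = 1/(1 + 10^+1.87 + 10^-0.23) = 0.01321
DIC = [CO2*]/α₀ = 1.031×10^-4 / 0.01321 = 7.81 mmol/L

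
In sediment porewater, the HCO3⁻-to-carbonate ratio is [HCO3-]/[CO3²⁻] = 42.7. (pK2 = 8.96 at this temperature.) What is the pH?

From K2 = [H⁺][CO3²⁻]/[HCO3-]:  pH = pK2 − log₁₀([HCO3-]/[CO3²⁻])
log₁₀(42.7) = +1.630
pH = 8.96 − (+1.630) = 7.33

pH = 7.33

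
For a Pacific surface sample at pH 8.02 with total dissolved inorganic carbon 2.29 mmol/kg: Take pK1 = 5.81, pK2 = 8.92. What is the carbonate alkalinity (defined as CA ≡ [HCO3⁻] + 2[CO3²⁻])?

CA = [HCO3⁻] + 2[CO3²⁻] = (α₁ + 2α₂)·DIC
At pH 8.02: [H⁺]/K1 = 10^-2.21 = 0.0061660, K2/[H⁺] = 10^-0.90 = 0.12589
α₁ = 1/(1 + 0.0061660 + 0.12589) = 1/1.1321 = 0.8833; α₂ = α₁·K2/[H⁺] = 0.1112
α₁ + 2α₂ = 1.1058
CA = 1.1058 × 2.29 = 2.53 mmol/kg

CA = 2.53 mmol/kg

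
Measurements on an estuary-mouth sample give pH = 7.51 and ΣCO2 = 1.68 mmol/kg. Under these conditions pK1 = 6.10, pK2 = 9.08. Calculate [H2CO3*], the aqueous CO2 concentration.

α₀ = 1 / (1 + K1/[H⁺] + K1K2/[H⁺]²) = 1 / (1 + 10^+1.41 + 10^-0.16)
   = 1 / (1 + 25.704 + 0.69183) = 1/27.396 = 0.03650
[CO2*] = α₀ × DIC = 0.03650 × 1.68 = 0.0613 mmol/kg

[CO2*] = 0.0613 mmol/kg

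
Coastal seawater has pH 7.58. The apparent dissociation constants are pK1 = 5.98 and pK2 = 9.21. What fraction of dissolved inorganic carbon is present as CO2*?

α₀ = 0.0240

α₀ = 1 / (1 + K1/[H⁺] + K1K2/[H⁺]²) = 1 / (1 + 10^+1.60 + 10^-0.03)
   = 1 / (1 + 39.811 + 0.93325) = 1/41.744 = 0.02396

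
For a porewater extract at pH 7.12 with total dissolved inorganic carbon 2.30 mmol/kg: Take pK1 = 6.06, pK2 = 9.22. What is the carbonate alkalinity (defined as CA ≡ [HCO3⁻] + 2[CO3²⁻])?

CA = 2.13 mmol/kg

CA = [HCO3⁻] + 2[CO3²⁻] = (α₁ + 2α₂)·DIC
At pH 7.12: [H⁺]/K1 = 10^-1.06 = 0.087096, K2/[H⁺] = 10^-2.10 = 0.0079433
α₁ = 1/(1 + 0.087096 + 0.0079433) = 1/1.0950 = 0.9132; α₂ = α₁·K2/[H⁺] = 0.007254
α₁ + 2α₂ = 0.9277
CA = 0.9277 × 2.30 = 2.13 mmol/kg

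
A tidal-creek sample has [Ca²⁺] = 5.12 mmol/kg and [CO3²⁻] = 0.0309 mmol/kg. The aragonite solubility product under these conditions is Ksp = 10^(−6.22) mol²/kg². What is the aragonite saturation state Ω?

Ω = 0.263

Ksp = 10^(−6.22) = 6.026×10^-7
Ω = [Ca²⁺][CO3²⁻]/Ksp = (5.12×10^-3)(0.0309×10^-3) / 6.026×10^-7 = 0.263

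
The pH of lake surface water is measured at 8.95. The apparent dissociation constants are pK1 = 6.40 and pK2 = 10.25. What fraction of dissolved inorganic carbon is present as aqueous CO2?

α₀ = 1 / (1 + K1/[H⁺] + K1K2/[H⁺]²) = 1 / (1 + 10^+2.55 + 10^+1.25)
   = 1 / (1 + 354.81 + 17.783) = 1/373.60 = 0.002677

α₀ = 0.00268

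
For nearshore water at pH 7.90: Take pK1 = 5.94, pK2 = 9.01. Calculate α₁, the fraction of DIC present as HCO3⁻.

α₁ = 1 / (1 + [H⁺]/K1 + K2/[H⁺]) = 1 / (1 + 10^-1.96 + 10^-1.11)
   = 1 / (1 + 0.010965 + 0.077625) = 1/1.0886 = 0.9186

α₁ = 0.919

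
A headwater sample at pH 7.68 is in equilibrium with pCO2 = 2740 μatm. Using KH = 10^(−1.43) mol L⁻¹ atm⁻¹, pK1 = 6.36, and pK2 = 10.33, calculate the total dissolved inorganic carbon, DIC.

DIC = 2.23 mmol/L

[CO2*] = KH · pCO2 = 10^(−1.43) × 2740×10^-6 = 1.018×10^-4 mol/L
α₀ = 1/(1 + K1/[H⁺] + K1K2/[H⁺]²) = 1/(1 + 10^+1.32 + 10^-1.33) = 0.04558
DIC = [CO2*]/α₀ = 1.018×10^-4 / 0.04558 = 2.23 mmol/L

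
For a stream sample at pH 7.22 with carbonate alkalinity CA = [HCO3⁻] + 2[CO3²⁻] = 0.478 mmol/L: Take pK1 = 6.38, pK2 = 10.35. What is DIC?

DIC = 0.547 mmol/L

CA = [HCO3⁻] + 2[CO3²⁻] = (α₁ + 2α₂)·DIC
At pH 7.22: [H⁺]/K1 = 10^-0.84 = 0.14454, K2/[H⁺] = 10^-3.13 = 0.00074131
α₁ = 1/(1 + 0.14454 + 0.00074131) = 1/1.1453 = 0.8731; α₂ = α₁·K2/[H⁺] = 0.0006473
α₁ + 2α₂ = 0.8744
DIC = CA / (α₁ + 2α₂) = 0.478 / 0.8744 = 0.547 mmol/L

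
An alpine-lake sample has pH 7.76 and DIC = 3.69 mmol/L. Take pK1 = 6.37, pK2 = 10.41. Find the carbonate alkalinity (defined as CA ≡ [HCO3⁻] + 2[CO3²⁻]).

CA = 3.55 mmol/L

CA = [HCO3⁻] + 2[CO3²⁻] = (α₁ + 2α₂)·DIC
At pH 7.76: [H⁺]/K1 = 10^-1.39 = 0.040738, K2/[H⁺] = 10^-2.65 = 0.0022387
α₁ = 1/(1 + 0.040738 + 0.0022387) = 1/1.0430 = 0.9588; α₂ = α₁·K2/[H⁺] = 0.002146
α₁ + 2α₂ = 0.9631
CA = 0.9631 × 3.69 = 3.55 mmol/L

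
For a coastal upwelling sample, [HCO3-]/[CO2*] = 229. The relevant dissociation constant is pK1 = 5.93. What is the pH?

pH = 8.29

From K1 = [H⁺][HCO3-]/[CO2*]:  pH = pK1 + log₁₀([HCO3-]/[CO2*])
log₁₀(229) = +2.360
pH = 5.93 + (+2.360) = 8.29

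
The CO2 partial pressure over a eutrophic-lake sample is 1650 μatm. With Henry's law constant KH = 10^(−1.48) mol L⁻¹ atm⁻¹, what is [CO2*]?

[CO2*] = 54.6 μmol/L

KH = 10^(−1.48) = 3.311×10^-2 mol L⁻¹ atm⁻¹
[CO2*] = KH · pCO2 = 3.311×10^-2 × 1650×10^-6 atm = 5.46×10^-5 mol/L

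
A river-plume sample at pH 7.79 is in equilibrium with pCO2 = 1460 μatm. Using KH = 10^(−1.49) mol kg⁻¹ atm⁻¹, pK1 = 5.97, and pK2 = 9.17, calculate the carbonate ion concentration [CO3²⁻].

[CO2*] = KH · pCO2 = 10^(−1.49) × 1460×10^-6 = 4.724×10^-5 mol/kg
α₀ = 1/(1 + K1/[H⁺] + K1K2/[H⁺]²) = 1/(1 + 10^+1.82 + 10^+0.44) = 0.01432
DIC = [CO2*]/α₀ = 4.724×10^-5 / 0.01432 = 3.299 mmol/kg
[CO3²⁻] = α₂·DIC; α₂ = 0.03945, so [CO3²⁻] = 0.03945 × 3.299 = 0.130 mmol/kg

[CO3²⁻] = 0.130 mmol/kg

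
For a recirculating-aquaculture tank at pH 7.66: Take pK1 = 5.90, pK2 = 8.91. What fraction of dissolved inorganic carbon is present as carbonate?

α₂ = 1 / (1 + [H⁺]/K2 + [H⁺]²/(K1K2)) = 1 / (1 + 10^+1.25 + 10^-0.51)
   = 1 / (1 + 17.783 + 0.30903) = 1/19.092 = 0.05238

α₂ = 0.0524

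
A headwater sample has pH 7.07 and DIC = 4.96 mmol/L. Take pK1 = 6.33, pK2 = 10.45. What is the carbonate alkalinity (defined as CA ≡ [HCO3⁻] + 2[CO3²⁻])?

CA = [HCO3⁻] + 2[CO3²⁻] = (α₁ + 2α₂)·DIC
At pH 7.07: [H⁺]/K1 = 10^-0.74 = 0.18197, K2/[H⁺] = 10^-3.38 = 0.00041687
α₁ = 1/(1 + 0.18197 + 0.00041687) = 1/1.1824 = 0.8457; α₂ = α₁·K2/[H⁺] = 0.0003526
α₁ + 2α₂ = 0.8465
CA = 0.8465 × 4.96 = 4.20 mmol/L

CA = 4.20 mmol/L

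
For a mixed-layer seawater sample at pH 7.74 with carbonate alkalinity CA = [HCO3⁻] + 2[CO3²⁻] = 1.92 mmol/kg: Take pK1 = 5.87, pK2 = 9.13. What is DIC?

DIC = 1.87 mmol/kg

CA = [HCO3⁻] + 2[CO3²⁻] = (α₁ + 2α₂)·DIC
At pH 7.74: [H⁺]/K1 = 10^-1.87 = 0.013490, K2/[H⁺] = 10^-1.39 = 0.040738
α₁ = 1/(1 + 0.013490 + 0.040738) = 1/1.0542 = 0.9486; α₂ = α₁·K2/[H⁺] = 0.03864
α₁ + 2α₂ = 1.0258
DIC = CA / (α₁ + 2α₂) = 1.92 / 1.0258 = 1.87 mmol/kg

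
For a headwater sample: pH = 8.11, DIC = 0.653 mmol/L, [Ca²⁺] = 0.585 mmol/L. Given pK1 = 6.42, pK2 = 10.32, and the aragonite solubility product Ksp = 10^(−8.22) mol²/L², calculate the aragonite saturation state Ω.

α₂ = 1 / (1 + [H⁺]/K2 + [H⁺]²/(K1K2)) = 1 / (1 + 10^+2.21 + 10^+0.52)
   = 1 / (1 + 162.18 + 3.3113) = 1/166.49 = 0.006006
[CO3²⁻] = α₂ × DIC = 0.006006 × 0.653 = 0.003922 mmol/L = 3.922 μmol/L
Ksp = 10^(−8.22) = 6.026×10^-9
Ω = [Ca²⁺][CO3²⁻]/Ksp = (0.585×10^-3)(3.922×10^-6) / 6.026×10^-9 = 0.381

Ω = 0.381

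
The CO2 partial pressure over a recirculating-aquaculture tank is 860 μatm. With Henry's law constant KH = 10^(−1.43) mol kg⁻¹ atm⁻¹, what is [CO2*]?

KH = 10^(−1.43) = 3.715×10^-2 mol kg⁻¹ atm⁻¹
[CO2*] = KH · pCO2 = 3.715×10^-2 × 860×10^-6 atm = 3.20×10^-5 mol/kg

[CO2*] = 32.0 μmol/kg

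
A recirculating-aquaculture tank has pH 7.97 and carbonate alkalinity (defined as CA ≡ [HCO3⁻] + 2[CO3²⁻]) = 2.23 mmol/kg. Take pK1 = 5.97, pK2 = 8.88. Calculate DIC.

DIC = 2.03 mmol/kg

CA = [HCO3⁻] + 2[CO3²⁻] = (α₁ + 2α₂)·DIC
At pH 7.97: [H⁺]/K1 = 10^-2.00 = 0.010000, K2/[H⁺] = 10^-0.91 = 0.12303
α₁ = 1/(1 + 0.010000 + 0.12303) = 1/1.1330 = 0.8826; α₂ = α₁·K2/[H⁺] = 0.1086
α₁ + 2α₂ = 1.0998
DIC = CA / (α₁ + 2α₂) = 2.23 / 1.0998 = 2.03 mmol/kg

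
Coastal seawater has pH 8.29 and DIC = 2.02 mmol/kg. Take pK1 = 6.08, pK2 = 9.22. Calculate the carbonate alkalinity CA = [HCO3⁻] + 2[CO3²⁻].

CA = 2.22 mmol/kg

CA = [HCO3⁻] + 2[CO3²⁻] = (α₁ + 2α₂)·DIC
At pH 8.29: [H⁺]/K1 = 10^-2.21 = 0.0061660, K2/[H⁺] = 10^-0.93 = 0.11749
α₁ = 1/(1 + 0.0061660 + 0.11749) = 1/1.1237 = 0.8900; α₂ = α₁·K2/[H⁺] = 0.1046
α₁ + 2α₂ = 1.0991
CA = 1.0991 × 2.02 = 2.22 mmol/kg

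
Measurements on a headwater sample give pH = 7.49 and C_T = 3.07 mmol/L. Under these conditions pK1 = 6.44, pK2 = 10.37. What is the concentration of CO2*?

α₀ = 1 / (1 + K1/[H⁺] + K1K2/[H⁺]²) = 1 / (1 + 10^+1.05 + 10^-1.83)
   = 1 / (1 + 11.220 + 0.014791) = 1/12.235 = 0.08173
[CO2*] = α₀ × DIC = 0.08173 × 3.07 = 0.251 mmol/L

[CO2*] = 0.251 mmol/L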